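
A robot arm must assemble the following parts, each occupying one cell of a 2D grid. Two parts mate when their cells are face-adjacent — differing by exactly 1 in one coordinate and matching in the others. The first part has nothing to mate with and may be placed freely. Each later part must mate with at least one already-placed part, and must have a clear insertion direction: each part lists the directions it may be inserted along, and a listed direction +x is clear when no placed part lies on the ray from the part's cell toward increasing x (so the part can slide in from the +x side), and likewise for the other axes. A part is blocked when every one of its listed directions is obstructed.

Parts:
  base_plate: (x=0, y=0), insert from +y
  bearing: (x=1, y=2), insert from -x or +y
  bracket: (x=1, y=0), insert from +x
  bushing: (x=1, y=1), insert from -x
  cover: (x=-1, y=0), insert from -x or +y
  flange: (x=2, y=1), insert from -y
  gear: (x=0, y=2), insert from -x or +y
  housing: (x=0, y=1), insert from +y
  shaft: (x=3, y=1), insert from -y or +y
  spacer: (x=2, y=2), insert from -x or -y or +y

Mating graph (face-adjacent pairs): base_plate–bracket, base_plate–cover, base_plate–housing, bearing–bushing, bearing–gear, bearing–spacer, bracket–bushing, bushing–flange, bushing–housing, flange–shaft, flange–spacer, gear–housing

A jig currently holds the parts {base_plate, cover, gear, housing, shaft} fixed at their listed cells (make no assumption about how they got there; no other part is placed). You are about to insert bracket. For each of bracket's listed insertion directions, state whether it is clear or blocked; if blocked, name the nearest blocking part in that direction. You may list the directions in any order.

+x: ray from bracket(1, 0) has no placed part ⇒ clear

+x: clear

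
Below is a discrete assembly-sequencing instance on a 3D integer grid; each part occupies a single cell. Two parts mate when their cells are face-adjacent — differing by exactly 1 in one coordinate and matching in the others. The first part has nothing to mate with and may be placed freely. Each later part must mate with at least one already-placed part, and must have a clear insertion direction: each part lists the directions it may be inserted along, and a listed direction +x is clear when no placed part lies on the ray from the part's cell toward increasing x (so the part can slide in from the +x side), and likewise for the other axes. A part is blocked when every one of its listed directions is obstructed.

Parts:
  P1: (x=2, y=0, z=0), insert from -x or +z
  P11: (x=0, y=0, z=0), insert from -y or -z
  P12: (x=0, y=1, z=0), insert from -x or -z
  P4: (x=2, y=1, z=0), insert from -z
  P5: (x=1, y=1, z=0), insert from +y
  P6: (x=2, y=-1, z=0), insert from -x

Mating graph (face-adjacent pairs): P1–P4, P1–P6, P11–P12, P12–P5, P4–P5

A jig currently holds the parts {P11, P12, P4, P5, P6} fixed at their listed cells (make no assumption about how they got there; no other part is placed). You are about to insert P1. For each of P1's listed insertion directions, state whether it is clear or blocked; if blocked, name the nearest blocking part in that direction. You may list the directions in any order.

-x: nearest on ray is P11@(0, 0, 0) ⇒ blocked
+z: ray from P1(2, 0, 0) has no placed part ⇒ clear

+z: clear; -x: blocked by P11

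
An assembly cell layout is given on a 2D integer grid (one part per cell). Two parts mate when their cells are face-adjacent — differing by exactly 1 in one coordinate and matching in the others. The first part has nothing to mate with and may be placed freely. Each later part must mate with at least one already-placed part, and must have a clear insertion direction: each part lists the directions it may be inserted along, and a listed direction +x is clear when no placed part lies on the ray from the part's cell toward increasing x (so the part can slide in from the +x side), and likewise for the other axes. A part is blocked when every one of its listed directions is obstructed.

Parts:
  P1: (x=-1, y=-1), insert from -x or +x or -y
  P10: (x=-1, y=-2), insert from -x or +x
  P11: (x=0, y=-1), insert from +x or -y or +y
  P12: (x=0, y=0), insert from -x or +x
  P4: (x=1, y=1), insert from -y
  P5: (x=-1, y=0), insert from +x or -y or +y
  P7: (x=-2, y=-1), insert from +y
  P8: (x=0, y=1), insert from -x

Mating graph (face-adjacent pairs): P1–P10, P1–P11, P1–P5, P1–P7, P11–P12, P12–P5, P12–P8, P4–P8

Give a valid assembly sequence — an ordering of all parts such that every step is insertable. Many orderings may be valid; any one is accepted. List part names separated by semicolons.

P4; P8; P12; P5; P1; P7; P10; P11

1. P4@(1, 1) [-y clear] — {P4}
2. P8@(0, 1) [-x clear] — {P4, P8}
3. P12@(0, 0) [-x clear] — {P12, P4, P8}
4. P5@(-1, 0) [-y clear] — {P12, P4, P5, P8}
5. P1@(-1, -1) [-x clear] — {P1, P12, P4, P5, P8}
6. P7@(-2, -1) [+y clear] — {P1, P12, P4, P5, P7, P8}
7. P10@(-1, -2) [-x clear] — {P1, P10, P12, P4, P5, P7, P8}
8. P11@(0, -1) [+x clear] — {P1, P10, P11, P12, P4, P5, P7, P8}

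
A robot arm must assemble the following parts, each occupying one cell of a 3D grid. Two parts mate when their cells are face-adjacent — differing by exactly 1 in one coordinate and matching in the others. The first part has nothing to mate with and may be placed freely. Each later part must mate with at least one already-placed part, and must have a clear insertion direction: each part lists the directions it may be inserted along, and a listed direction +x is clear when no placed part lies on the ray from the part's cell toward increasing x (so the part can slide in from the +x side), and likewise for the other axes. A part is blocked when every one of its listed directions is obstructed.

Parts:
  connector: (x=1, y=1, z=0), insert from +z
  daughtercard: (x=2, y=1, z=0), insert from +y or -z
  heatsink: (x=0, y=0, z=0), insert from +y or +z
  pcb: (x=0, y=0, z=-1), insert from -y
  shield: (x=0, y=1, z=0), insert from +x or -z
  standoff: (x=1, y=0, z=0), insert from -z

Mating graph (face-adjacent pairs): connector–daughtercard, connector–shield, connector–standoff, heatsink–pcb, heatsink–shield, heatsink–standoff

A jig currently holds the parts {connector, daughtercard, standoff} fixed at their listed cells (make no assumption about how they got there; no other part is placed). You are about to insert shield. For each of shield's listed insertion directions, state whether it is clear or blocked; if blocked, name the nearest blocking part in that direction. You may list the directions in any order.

+x: blocked by connector; -z: clear

+x: nearest on ray is connector@(1, 1, 0) ⇒ blocked
-z: ray from shield(0, 1, 0) has no placed part ⇒ clear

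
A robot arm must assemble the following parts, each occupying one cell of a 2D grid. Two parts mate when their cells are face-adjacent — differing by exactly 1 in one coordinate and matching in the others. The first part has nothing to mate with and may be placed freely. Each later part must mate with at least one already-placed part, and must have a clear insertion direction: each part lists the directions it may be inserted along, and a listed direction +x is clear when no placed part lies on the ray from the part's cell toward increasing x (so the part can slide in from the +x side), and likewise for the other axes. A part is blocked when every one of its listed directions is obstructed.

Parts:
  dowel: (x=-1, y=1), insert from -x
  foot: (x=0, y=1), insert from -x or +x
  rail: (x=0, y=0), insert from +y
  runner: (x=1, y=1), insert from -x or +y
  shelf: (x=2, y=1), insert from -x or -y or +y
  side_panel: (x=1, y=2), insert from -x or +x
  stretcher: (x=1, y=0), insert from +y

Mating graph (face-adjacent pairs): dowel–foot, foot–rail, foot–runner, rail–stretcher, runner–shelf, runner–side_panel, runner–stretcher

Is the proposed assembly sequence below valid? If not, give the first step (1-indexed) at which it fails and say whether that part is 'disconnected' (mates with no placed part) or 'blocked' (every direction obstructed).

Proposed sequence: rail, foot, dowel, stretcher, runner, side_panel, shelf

Valid

1. rail@(0, 0) [+y clear] — {rail}
2. foot@(0, 1) [-x clear] — {foot, rail}
3. dowel@(-1, 1) [-x clear] — {dowel, foot, rail}
4. stretcher@(1, 0) [+y clear] — {dowel, foot, rail, stretcher}
5. runner@(1, 1) [+y clear] — {dowel, foot, rail, runner, stretcher}
6. side_panel@(1, 2) [-x clear] — {dowel, foot, rail, runner, side_panel, stretcher}
7. shelf@(2, 1) [-y clear] — {dowel, foot, rail, runner, shelf, side_panel, stretcher}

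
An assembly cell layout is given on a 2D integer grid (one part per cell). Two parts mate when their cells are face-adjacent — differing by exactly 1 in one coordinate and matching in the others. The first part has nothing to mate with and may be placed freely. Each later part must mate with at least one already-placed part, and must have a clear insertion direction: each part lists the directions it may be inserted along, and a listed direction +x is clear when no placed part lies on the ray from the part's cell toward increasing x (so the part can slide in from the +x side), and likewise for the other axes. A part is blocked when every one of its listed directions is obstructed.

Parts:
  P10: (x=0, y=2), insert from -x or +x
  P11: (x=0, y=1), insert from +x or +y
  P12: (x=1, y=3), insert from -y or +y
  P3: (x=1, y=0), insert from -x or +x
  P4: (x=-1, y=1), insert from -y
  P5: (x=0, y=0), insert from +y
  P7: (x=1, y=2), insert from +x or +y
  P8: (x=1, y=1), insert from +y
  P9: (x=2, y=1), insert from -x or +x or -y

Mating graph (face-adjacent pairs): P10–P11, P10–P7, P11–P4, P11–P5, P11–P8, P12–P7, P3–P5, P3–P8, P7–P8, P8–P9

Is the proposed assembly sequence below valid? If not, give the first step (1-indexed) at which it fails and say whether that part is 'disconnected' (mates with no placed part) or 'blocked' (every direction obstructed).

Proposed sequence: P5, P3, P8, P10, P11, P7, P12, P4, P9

1. P5@(0, 0) [+y clear] — {P5}
2. P3@(1, 0) [+x clear] — {P3, P5}
3. P8@(1, 1) [+y clear] — {P3, P5, P8}
4. P10@(0, 2) — no placed neighbour ⇒ disconnected

Invalid at step 4 (disconnected)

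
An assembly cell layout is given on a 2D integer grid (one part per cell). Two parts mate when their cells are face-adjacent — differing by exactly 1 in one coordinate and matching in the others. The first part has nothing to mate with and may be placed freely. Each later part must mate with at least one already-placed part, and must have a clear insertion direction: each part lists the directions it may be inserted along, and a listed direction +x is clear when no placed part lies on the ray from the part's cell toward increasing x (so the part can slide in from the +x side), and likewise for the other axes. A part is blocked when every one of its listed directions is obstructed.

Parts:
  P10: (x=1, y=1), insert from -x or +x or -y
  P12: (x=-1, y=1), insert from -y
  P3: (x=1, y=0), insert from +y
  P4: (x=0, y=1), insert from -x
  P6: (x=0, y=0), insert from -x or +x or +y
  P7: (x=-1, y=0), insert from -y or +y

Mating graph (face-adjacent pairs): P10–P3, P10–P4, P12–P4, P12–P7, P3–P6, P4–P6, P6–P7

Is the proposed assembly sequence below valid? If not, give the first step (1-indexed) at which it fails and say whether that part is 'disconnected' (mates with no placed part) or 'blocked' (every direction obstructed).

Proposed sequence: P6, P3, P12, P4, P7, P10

Invalid at step 3 (disconnected)

1. P6@(0, 0) [-x clear] — {P6}
2. P3@(1, 0) [+y clear] — {P3, P6}
3. P12@(-1, 1) — no placed neighbour ⇒ disconnected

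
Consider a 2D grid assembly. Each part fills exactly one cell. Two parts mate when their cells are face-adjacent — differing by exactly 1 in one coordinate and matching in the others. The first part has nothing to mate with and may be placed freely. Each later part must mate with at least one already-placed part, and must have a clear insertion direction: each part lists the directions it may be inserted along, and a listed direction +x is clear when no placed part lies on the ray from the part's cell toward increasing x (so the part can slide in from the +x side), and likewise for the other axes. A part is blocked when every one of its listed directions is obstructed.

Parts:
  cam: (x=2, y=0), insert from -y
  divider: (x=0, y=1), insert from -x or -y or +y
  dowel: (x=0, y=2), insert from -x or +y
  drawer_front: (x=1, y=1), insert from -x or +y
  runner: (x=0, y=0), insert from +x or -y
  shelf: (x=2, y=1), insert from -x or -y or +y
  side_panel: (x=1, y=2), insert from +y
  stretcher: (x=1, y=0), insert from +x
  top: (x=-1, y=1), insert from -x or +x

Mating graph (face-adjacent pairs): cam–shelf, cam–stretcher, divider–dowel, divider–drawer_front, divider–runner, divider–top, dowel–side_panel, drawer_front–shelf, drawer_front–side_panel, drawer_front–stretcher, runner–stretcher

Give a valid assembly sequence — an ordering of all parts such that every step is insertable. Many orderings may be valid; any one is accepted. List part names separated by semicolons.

1. top@(-1, 1) [-x clear] — {top}
2. divider@(0, 1) [-y clear] — {divider, top}
3. dowel@(0, 2) [-x clear] — {divider, dowel, top}
4. runner@(0, 0) [+x clear] — {divider, dowel, runner, top}
5. drawer_front@(1, 1) [+y clear] — {divider, dowel, drawer_front, runner, top}
6. side_panel@(1, 2) [+y clear] — {divider, dowel, drawer_front, runner, side_panel, top}
7. shelf@(2, 1) [-y clear] — {divider, dowel, drawer_front, runner, shelf, side_panel, top}
8. stretcher@(1, 0) [+x clear] — {divider, dowel, drawer_front, runner, shelf, side_panel, stretcher, top}
9. cam@(2, 0) [-y clear] — {cam, divider, dowel, drawer_front, runner, shelf, side_panel, stretcher, top}

top; divider; dowel; runner; drawer_front; side_panel; shelf; stretcher; cam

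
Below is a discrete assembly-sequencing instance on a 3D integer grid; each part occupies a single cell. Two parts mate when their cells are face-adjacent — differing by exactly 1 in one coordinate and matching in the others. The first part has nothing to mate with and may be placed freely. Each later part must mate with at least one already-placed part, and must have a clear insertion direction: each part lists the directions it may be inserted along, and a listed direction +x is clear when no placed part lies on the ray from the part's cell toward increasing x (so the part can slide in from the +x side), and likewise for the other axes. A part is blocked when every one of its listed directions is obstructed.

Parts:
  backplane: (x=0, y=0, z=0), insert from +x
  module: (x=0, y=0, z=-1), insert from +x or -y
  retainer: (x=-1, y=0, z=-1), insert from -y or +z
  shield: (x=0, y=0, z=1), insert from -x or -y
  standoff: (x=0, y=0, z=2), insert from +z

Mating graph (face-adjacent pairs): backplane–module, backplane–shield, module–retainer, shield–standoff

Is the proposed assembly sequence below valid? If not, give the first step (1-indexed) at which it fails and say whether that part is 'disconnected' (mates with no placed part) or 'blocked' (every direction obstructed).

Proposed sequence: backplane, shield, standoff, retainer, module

1. backplane@(0, 0, 0) [+x clear] — {backplane}
2. shield@(0, 0, 1) [-x clear] — {backplane, shield}
3. standoff@(0, 0, 2) [+z clear] — {backplane, shield, standoff}
4. retainer@(-1, 0, -1) — no placed neighbour ⇒ disconnected

Invalid at step 4 (disconnected)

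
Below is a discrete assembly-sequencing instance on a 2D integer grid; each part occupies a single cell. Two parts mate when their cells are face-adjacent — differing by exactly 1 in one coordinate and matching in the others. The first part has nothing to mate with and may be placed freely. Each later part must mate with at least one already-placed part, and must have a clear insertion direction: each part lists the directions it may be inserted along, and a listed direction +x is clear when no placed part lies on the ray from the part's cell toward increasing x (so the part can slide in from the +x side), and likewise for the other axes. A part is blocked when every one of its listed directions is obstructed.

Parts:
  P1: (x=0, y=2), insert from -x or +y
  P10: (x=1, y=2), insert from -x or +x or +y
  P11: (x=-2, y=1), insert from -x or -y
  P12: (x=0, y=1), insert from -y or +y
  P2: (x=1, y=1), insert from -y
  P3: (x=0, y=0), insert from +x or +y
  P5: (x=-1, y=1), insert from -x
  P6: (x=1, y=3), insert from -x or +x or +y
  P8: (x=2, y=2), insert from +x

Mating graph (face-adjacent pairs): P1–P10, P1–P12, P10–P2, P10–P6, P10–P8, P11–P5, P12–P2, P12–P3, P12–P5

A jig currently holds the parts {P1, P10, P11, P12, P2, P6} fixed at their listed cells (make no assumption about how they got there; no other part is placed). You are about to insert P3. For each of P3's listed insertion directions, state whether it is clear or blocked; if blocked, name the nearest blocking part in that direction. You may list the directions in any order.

+x: clear; +y: blocked by P12

+x: ray from P3(0, 0) has no placed part ⇒ clear
+y: nearest on ray is P12@(0, 1) ⇒ blocked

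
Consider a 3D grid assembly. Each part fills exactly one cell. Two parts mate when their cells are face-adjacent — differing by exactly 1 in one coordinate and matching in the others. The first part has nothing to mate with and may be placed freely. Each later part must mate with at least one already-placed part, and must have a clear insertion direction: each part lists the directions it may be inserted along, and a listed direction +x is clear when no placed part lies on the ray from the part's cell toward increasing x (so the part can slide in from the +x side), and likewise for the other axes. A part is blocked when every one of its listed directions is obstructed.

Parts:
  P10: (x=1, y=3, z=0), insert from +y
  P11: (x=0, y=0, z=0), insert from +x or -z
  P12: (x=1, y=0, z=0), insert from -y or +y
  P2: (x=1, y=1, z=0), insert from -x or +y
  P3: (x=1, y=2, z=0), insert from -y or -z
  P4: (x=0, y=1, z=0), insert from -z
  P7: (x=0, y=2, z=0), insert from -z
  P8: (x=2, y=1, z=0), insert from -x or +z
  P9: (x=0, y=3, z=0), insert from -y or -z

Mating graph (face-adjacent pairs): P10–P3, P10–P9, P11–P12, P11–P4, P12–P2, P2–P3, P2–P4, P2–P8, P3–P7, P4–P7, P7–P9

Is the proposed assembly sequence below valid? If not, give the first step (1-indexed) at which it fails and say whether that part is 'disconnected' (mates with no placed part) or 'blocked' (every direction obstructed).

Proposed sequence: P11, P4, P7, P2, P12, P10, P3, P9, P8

1. P11@(0, 0, 0) [+x clear] — {P11}
2. P4@(0, 1, 0) [-z clear] — {P11, P4}
3. P7@(0, 2, 0) [-z clear] — {P11, P4, P7}
4. P2@(1, 1, 0) [+y clear] — {P11, P2, P4, P7}
5. P12@(1, 0, 0) [-y clear] — {P11, P12, P2, P4, P7}
6. P10@(1, 3, 0) — no placed neighbour ⇒ disconnected

Invalid at step 6 (disconnected)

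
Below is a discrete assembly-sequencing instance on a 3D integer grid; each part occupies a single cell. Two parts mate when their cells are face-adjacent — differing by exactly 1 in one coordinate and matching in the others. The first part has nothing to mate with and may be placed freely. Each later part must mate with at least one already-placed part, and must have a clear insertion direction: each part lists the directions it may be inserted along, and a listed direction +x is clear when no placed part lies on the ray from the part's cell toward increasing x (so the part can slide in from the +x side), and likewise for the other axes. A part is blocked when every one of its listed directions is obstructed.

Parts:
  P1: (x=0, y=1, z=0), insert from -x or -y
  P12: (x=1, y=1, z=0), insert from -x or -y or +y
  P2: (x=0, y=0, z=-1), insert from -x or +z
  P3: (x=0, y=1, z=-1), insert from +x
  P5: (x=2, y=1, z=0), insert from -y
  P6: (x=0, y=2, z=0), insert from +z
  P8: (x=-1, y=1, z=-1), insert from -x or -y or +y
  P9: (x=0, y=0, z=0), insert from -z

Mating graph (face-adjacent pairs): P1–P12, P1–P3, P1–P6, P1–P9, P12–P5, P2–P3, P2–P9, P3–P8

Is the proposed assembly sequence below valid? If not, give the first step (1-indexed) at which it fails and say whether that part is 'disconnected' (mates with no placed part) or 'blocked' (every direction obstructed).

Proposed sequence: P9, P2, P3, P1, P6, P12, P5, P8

1. P9@(0, 0, 0) [-z clear] — {P9}
2. P2@(0, 0, -1) [-x clear] — {P2, P9}
3. P3@(0, 1, -1) [+x clear] — {P2, P3, P9}
4. P1@(0, 1, 0) [-x clear] — {P1, P2, P3, P9}
5. P6@(0, 2, 0) [+z clear] — {P1, P2, P3, P6, P9}
6. P12@(1, 1, 0) [-y clear] — {P1, P12, P2, P3, P6, P9}
7. P5@(2, 1, 0) [-y clear] — {P1, P12, P2, P3, P5, P6, P9}
8. P8@(-1, 1, -1) [-x clear] — {P1, P12, P2, P3, P5, P6, P8, P9}

Valid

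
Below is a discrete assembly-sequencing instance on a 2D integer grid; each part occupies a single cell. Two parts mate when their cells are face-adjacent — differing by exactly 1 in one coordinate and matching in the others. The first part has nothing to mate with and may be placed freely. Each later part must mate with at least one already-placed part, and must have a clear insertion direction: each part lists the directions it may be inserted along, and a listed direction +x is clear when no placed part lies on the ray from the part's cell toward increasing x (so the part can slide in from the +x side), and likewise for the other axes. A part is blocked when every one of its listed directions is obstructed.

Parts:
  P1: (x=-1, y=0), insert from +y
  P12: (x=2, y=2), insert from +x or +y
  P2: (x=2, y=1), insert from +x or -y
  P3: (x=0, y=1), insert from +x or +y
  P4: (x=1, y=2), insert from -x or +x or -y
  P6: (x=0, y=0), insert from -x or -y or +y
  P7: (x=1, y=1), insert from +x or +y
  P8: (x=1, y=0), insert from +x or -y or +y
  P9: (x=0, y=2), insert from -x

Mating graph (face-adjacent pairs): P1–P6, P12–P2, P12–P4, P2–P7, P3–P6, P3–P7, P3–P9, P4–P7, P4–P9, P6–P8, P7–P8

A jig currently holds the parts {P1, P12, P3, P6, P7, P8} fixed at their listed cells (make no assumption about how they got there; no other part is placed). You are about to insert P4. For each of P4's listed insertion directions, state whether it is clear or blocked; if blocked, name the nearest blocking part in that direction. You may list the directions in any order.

-x: ray from P4(1, 2) has no placed part ⇒ clear
+x: nearest on ray is P12@(2, 2) ⇒ blocked
-y: nearest on ray is P7@(1, 1) ⇒ blocked

+x: blocked by P12; -x: clear; -y: blocked by P7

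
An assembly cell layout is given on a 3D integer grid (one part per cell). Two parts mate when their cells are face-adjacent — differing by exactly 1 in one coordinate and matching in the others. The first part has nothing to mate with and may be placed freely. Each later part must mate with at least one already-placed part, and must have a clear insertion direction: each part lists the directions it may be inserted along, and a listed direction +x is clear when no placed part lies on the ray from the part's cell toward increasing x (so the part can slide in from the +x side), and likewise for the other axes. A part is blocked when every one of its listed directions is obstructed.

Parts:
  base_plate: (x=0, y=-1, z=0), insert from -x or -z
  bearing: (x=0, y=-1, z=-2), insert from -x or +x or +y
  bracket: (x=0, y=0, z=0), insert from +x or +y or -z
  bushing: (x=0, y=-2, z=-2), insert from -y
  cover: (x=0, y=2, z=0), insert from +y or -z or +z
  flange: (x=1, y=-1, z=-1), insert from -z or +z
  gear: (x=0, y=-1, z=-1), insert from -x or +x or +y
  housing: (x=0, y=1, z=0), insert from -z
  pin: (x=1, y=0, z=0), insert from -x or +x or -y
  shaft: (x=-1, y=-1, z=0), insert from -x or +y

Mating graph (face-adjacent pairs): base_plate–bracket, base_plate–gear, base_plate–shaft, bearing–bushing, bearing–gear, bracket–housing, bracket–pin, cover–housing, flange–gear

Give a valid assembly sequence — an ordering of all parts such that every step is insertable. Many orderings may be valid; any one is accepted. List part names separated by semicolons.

1. shaft@(-1, -1, 0) [-x clear] — {shaft}
2. base_plate@(0, -1, 0) [-z clear] — {base_plate, shaft}
3. bracket@(0, 0, 0) [+x clear] — {base_plate, bracket, shaft}
4. pin@(1, 0, 0) [+x clear] — {base_plate, bracket, pin, shaft}
5. gear@(0, -1, -1) [-x clear] — {base_plate, bracket, gear, pin, shaft}
6. bearing@(0, -1, -2) [-x clear] — {base_plate, bearing, bracket, gear, pin, shaft}
7. bushing@(0, -2, -2) [-y clear] — {base_plate, bearing, bracket, bushing, gear, pin, shaft}
8. housing@(0, 1, 0) [-z clear] — {base_plate, bearing, bracket, bushing, gear, housing, pin, shaft}
9. cover@(0, 2, 0) [+y clear] — {base_plate, bearing, bracket, bushing, cover, gear, housing, pin, shaft}
10. flange@(1, -1, -1) [-z clear] — {base_plate, bearing, bracket, bushing, cover, flange, gear, housing, pin, shaft}

shaft; base_plate; bracket; pin; gear; bearing; bushing; housing; cover; flange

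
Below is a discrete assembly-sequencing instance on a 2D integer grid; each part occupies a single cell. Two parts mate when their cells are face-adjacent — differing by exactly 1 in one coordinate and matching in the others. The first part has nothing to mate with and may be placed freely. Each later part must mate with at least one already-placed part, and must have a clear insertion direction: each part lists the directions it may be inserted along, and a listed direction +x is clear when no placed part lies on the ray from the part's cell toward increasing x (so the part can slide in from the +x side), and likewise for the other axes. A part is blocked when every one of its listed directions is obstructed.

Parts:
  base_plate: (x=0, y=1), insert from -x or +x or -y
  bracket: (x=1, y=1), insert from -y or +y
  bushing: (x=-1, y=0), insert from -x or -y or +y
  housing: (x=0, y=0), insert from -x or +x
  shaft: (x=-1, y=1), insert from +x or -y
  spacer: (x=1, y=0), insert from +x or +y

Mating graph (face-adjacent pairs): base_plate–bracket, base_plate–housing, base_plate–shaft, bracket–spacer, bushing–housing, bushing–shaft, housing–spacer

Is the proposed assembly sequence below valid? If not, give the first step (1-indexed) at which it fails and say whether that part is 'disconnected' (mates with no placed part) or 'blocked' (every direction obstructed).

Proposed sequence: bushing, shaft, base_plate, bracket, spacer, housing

Invalid at step 6 (blocked)

1. bushing@(-1, 0) [-x clear] — {bushing}
2. shaft@(-1, 1) [+x clear] — {bushing, shaft}
3. base_plate@(0, 1) [+x clear] — {base_plate, bushing, shaft}
4. bracket@(1, 1) [-y clear] — {base_plate, bracket, bushing, shaft}
5. spacer@(1, 0) [+x clear] — {base_plate, bracket, bushing, shaft, spacer}
6. housing@(0, 0) — -x/+x all obstructed ⇒ blocked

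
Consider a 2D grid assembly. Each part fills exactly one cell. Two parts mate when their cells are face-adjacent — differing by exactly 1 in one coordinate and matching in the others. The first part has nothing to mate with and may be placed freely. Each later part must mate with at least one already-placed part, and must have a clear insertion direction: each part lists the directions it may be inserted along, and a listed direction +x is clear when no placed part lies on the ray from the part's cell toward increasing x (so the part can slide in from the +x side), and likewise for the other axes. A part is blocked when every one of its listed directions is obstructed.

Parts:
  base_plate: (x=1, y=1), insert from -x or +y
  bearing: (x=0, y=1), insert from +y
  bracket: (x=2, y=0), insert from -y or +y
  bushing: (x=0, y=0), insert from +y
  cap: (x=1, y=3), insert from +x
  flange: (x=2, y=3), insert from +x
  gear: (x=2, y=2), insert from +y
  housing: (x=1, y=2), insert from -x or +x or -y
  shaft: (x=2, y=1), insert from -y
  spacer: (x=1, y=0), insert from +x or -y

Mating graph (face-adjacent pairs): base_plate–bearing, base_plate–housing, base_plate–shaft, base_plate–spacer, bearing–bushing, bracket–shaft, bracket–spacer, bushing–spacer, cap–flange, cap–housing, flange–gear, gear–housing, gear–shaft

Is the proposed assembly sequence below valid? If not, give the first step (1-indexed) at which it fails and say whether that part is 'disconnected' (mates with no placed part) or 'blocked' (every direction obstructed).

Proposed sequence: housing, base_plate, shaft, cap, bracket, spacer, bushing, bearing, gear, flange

1. housing@(1, 2) [-x clear] — {housing}
2. base_plate@(1, 1) [-x clear] — {base_plate, housing}
3. shaft@(2, 1) [-y clear] — {base_plate, housing, shaft}
4. cap@(1, 3) [+x clear] — {base_plate, cap, housing, shaft}
5. bracket@(2, 0) [-y clear] — {base_plate, bracket, cap, housing, shaft}
6. spacer@(1, 0) [-y clear] — {base_plate, bracket, cap, housing, shaft, spacer}
7. bushing@(0, 0) [+y clear] — {base_plate, bracket, bushing, cap, housing, shaft, spacer}
8. bearing@(0, 1) [+y clear] — {base_plate, bearing, bracket, bushing, cap, housing, shaft, spacer}
9. gear@(2, 2) [+y clear] — {base_plate, bearing, bracket, bushing, cap, gear, housing, shaft, spacer}
10. flange@(2, 3) [+x clear] — {base_plate, bearing, bracket, bushing, cap, flange, gear, housing, shaft, spacer}

Valid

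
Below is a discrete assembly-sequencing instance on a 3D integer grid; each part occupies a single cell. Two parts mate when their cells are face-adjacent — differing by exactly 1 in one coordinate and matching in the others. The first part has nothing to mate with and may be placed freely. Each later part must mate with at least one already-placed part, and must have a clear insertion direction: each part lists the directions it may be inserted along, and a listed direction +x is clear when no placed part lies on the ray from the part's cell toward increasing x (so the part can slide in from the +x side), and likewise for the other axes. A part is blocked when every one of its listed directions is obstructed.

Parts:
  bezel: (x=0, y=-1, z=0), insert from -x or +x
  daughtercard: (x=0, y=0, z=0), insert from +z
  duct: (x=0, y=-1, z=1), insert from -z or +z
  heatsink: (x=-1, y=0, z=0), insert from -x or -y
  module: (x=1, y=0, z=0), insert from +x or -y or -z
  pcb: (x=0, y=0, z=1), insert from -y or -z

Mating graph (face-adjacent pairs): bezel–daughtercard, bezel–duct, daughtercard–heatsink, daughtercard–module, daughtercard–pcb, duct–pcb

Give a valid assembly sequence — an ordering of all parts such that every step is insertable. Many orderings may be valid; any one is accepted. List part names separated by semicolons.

bezel; daughtercard; pcb; duct; heatsink; module

1. bezel@(0, -1, 0) [-x clear] — {bezel}
2. daughtercard@(0, 0, 0) [+z clear] — {bezel, daughtercard}
3. pcb@(0, 0, 1) [-y clear] — {bezel, daughtercard, pcb}
4. duct@(0, -1, 1) [+z clear] — {bezel, daughtercard, duct, pcb}
5. heatsink@(-1, 0, 0) [-x clear] — {bezel, daughtercard, duct, heatsink, pcb}
6. module@(1, 0, 0) [+x clear] — {bezel, daughtercard, duct, heatsink, module, pcb}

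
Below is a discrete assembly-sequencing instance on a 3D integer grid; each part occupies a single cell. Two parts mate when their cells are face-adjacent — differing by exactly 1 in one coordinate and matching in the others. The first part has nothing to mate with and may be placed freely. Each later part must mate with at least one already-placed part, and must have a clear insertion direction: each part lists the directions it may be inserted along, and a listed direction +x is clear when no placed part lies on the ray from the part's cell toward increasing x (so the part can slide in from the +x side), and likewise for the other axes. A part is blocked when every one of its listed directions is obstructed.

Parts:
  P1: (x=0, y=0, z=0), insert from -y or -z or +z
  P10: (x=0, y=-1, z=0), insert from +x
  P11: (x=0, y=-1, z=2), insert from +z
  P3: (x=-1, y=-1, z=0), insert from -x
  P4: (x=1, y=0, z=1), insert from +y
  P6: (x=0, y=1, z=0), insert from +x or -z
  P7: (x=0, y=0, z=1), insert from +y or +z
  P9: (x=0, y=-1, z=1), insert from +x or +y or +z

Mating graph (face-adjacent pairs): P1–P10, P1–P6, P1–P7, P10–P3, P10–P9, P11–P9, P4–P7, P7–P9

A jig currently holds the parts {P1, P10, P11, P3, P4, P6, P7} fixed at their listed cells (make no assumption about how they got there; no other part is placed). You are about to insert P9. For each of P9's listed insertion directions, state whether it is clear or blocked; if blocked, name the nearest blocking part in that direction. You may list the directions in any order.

+x: ray from P9(0, -1, 1) has no placed part ⇒ clear
+y: nearest on ray is P7@(0, 0, 1) ⇒ blocked
+z: nearest on ray is P11@(0, -1, 2) ⇒ blocked

+x: clear; +y: blocked by P7; +z: blocked by P11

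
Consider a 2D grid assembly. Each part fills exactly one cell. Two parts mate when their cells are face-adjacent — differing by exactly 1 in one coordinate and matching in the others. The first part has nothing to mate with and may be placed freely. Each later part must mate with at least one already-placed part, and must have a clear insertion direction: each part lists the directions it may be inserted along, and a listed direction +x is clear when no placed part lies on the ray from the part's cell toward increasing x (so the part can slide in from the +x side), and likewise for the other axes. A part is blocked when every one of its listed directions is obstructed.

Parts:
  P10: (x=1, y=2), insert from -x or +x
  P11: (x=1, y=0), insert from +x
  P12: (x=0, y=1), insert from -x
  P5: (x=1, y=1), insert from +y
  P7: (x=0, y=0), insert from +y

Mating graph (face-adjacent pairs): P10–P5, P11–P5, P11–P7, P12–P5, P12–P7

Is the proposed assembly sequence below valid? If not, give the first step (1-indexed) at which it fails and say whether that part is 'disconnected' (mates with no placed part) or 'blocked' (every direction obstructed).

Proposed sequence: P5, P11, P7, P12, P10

Valid

1. P5@(1, 1) [+y clear] — {P5}
2. P11@(1, 0) [+x clear] — {P11, P5}
3. P7@(0, 0) [+y clear] — {P11, P5, P7}
4. P12@(0, 1) [-x clear] — {P11, P12, P5, P7}
5. P10@(1, 2) [-x clear] — {P10, P11, P12, P5, P7}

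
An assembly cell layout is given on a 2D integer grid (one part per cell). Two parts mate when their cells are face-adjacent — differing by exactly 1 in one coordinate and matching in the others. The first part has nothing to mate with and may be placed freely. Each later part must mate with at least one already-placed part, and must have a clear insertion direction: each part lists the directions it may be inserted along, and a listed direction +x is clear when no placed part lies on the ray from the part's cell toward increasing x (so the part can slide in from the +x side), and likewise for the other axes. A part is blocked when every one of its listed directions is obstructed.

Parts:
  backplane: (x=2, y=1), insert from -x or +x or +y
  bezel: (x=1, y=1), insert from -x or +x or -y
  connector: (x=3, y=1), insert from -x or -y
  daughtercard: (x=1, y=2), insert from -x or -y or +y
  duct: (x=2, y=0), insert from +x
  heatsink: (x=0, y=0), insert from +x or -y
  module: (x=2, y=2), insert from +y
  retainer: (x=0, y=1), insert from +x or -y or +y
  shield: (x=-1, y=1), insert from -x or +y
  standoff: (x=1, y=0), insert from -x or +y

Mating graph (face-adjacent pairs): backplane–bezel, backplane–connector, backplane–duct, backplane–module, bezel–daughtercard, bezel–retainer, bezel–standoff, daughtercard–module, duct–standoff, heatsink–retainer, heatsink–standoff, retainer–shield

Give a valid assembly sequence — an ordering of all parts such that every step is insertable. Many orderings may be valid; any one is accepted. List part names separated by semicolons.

daughtercard; bezel; backplane; duct; retainer; shield; module; connector; standoff; heatsink

1. daughtercard@(1, 2) [-x clear] — {daughtercard}
2. bezel@(1, 1) [-x clear] — {bezel, daughtercard}
3. backplane@(2, 1) [+x clear] — {backplane, bezel, daughtercard}
4. duct@(2, 0) [+x clear] — {backplane, bezel, daughtercard, duct}
5. retainer@(0, 1) [-y clear] — {backplane, bezel, daughtercard, duct, retainer}
6. shield@(-1, 1) [-x clear] — {backplane, bezel, daughtercard, duct, retainer, shield}
7. module@(2, 2) [+y clear] — {backplane, bezel, daughtercard, duct, module, retainer, shield}
8. connector@(3, 1) [-y clear] — {backplane, bezel, connector, daughtercard, duct, module, retainer, shield}
9. standoff@(1, 0) [-x clear] — {backplane, bezel, connector, daughtercard, duct, module, retainer, shield, standoff}
10. heatsink@(0, 0) [-y clear] — {backplane, bezel, connector, daughtercard, duct, heatsink, module, retainer, shield, standoff}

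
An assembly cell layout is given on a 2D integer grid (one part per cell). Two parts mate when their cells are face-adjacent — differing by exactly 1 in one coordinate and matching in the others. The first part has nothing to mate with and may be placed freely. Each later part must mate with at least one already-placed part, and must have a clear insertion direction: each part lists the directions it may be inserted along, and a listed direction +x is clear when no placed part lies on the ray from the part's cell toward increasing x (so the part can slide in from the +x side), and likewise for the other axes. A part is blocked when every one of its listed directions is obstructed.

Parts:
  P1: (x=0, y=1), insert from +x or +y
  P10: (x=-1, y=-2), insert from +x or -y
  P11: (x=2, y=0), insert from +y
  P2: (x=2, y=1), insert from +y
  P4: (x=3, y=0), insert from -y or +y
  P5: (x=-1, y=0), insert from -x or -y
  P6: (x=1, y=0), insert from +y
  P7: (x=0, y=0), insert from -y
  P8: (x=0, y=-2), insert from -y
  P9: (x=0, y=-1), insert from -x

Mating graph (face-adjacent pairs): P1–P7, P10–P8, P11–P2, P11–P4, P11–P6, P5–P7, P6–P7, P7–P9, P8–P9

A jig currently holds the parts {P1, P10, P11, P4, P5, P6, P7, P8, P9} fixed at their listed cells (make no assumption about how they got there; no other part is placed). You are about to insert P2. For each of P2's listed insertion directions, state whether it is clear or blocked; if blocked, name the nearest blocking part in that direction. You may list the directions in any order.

+y: clear

+y: ray from P2(2, 1) has no placed part ⇒ clear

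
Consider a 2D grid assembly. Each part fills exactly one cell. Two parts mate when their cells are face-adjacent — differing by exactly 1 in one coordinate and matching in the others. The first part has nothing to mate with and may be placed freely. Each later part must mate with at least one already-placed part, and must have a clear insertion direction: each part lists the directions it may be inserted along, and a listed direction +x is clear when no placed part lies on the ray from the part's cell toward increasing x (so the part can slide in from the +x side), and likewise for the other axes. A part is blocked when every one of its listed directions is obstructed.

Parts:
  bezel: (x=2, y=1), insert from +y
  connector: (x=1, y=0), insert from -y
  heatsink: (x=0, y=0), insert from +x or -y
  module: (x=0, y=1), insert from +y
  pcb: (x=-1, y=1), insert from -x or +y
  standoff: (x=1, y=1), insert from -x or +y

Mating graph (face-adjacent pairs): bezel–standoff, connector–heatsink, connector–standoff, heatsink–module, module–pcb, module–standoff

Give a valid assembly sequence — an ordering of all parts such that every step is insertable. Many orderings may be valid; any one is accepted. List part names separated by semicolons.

1. module@(0, 1) [+y clear] — {module}
2. heatsink@(0, 0) [+x clear] — {heatsink, module}
3. connector@(1, 0) [-y clear] — {connector, heatsink, module}
4. standoff@(1, 1) [+y clear] — {connector, heatsink, module, standoff}
5. pcb@(-1, 1) [-x clear] — {connector, heatsink, module, pcb, standoff}
6. bezel@(2, 1) [+y clear] — {bezel, connector, heatsink, module, pcb, standoff}

module; heatsink; connector; standoff; pcb; bezel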